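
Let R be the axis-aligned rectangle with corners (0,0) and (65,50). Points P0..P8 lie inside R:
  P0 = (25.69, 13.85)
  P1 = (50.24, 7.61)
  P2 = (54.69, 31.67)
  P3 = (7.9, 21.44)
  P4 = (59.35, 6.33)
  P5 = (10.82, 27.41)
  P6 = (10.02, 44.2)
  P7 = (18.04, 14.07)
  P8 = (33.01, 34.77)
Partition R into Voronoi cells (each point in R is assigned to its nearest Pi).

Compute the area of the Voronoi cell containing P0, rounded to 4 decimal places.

Area of P0's cell: 385.8362

1. box [0,65]×[0,50]: [(0, 0) (65, 0) (65, 50) (0, 50)]
2. ⊥bis P0·P1 via (37.965,10.73): [(0, 0) (35.2377, 0) (47.9465, 50) (0, 50)]  |A|=2079.604
3. ⊥bis P0·P2 via (40.19,22.76): [(0, 0) (35.2377, 0) (40.7791, 21.8014) (23.4515, 50) (0, 50)]  |A|=1734.2416
4. ⊥bis P0·P3 via (16.795,17.645): [(9.2669, 0) (35.2377, 0) (40.7791, 21.8014) (27.6701, 43.1348)]  |A|=762.1281
5. ⊥bis P0·P4 via (42.52,10.09): [(9.2669, 0) (35.2377, 0) (40.7791, 21.8014) (27.6701, 43.1348)]  |A|=762.1281
6. ⊥bis P0·P5 via (18.255,20.63): [(17.9046, 20.2457) (9.2669, 0) (35.2377, 0) (40.7791, 21.8014) (32.1415, 35.858)]  |A|=675.4245
7. ⊥bis P0·P6 via (17.855,29.025): [(17.9046, 20.2457) (9.2669, 0) (35.2377, 0) (40.7791, 21.8014) (32.1415, 35.858)]  |A|=675.4245
8. ⊥bis P0·P7 via (21.865,13.96): [(22.1806, 24.9349) (21.4635, 0) (35.2377, 0) (40.7791, 21.8014) (32.1415, 35.858)]  |A|=500.3293
9. ⊥bis P0·P8 via (29.35,24.31): [(23.4829, 26.3629) (22.1806, 24.9349) (21.4635, 0) (35.2377, 0) (40.4312, 20.4326)]  |A|=385.8362
10. canonical 5-gon: [(23.4829, 26.3629) (22.1806, 24.9349) (21.4635, 0) (35.2377, 0) (40.4312, 20.4326)]
11. shoelace: 385.8362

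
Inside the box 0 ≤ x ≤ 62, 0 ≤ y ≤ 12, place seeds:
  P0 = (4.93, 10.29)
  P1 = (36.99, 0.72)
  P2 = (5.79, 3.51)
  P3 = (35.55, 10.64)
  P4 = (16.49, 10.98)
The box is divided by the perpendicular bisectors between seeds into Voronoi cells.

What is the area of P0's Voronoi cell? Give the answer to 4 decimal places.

1. box [0,62]×[0,12]: [(0, 0) (62, 0) (62, 12) (0, 12)]
2. ⊥bis P0·P1 via (20.96,5.505): [(0, 0) (19.3167, 0) (22.8988, 12) (0, 12)]  |A|=253.2931
3. ⊥bis P0·P2 via (5.36,6.9): [(0, 6.2201) (22.0067, 9.0115) (22.8988, 12) (0, 12)]  |A|=97.8142
4. ⊥bis P0·P3 via (20.24,10.465): [(0, 6.2201) (20.2591, 8.7899) (20.2225, 12) (0, 12)]  |A|=91.0062
5. ⊥bis P0·P4 via (10.71,10.635): [(0, 6.2201) (10.8911, 7.6016) (10.6285, 12) (0, 12)]  |A|=54.8489
6. canonical 4-gon: [(0, 6.2201) (10.8911, 7.6016) (10.6285, 12) (0, 12)]
7. shoelace: 54.8489

Area of P0's cell: 54.8489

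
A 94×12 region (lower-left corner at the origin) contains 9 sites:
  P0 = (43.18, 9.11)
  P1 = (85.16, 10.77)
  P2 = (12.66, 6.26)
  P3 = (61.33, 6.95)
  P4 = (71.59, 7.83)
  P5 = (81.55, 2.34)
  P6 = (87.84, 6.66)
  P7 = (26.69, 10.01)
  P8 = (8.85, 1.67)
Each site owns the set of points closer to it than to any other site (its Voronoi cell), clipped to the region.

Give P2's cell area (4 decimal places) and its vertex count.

Area of P2's cell: 143.3072 (4 vertices)

1. box [0,94]×[0,12]: [(0, 0) (94, 0) (94, 12) (0, 12)]
2. ⊥bis P2·P0 via (27.92,7.685): [(0, 0) (28.6376, 0) (27.5171, 12) (0, 12)]  |A|=336.9282
3. ⊥bis P2·P1 via (48.91,8.515): [(0, 0) (28.6376, 0) (27.5171, 12) (0, 12)]  |A|=336.9282
4. ⊥bis P2·P3 via (36.995,6.605): [(0, 0) (28.6376, 0) (27.5171, 12) (0, 12)]  |A|=336.9282
5. ⊥bis P2·P4 via (42.125,7.045): [(0, 0) (28.6376, 0) (27.5171, 12) (0, 12)]  |A|=336.9282
6. ⊥bis P2·P5 via (47.105,4.3): [(0, 0) (28.6376, 0) (27.5171, 12) (0, 12)]  |A|=336.9282
7. ⊥bis P2·P6 via (50.25,6.46): [(0, 0) (28.6376, 0) (27.5171, 12) (0, 12)]  |A|=336.9282
8. ⊥bis P2·P7 via (19.675,8.135): [(0, 0) (21.8494, 0) (18.6419, 12) (0, 12)]  |A|=242.9478
9. ⊥bis P2·P8 via (10.755,3.965): [(15.5317, 0) (21.8494, 0) (18.6419, 12) (1.075, 12)]  |A|=143.3072
10. canonical 4-gon: [(15.5317, 0) (21.8494, 0) (18.6419, 12) (1.075, 12)]
11. shoelace: 143.3072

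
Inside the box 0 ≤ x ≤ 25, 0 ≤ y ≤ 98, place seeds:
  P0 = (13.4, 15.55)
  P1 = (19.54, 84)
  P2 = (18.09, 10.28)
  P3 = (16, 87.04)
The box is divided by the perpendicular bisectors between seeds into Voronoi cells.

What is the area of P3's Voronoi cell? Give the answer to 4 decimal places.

Area of P3's cell: 465.4194

1. box [0,25]×[0,98]: [(0, 0) (25, 0) (25, 98) (0, 98)]
2. ⊥bis P3·P0 via (14.7,51.295): [(0, 51.8296) (25, 50.9204) (25, 98) (0, 98)]  |A|=1165.6247
3. ⊥bis P3·P1 via (17.77,85.52): [(0, 64.8273) (25, 93.9391) (25, 98) (0, 98)]  |A|=465.4194
4. ⊥bis P3·P2 via (17.045,48.66): [(0, 64.8273) (25, 93.9391) (25, 98) (0, 98)]  |A|=465.4194
5. canonical 4-gon: [(0, 64.8273) (25, 93.9391) (25, 98) (0, 98)]
6. shoelace: 465.4194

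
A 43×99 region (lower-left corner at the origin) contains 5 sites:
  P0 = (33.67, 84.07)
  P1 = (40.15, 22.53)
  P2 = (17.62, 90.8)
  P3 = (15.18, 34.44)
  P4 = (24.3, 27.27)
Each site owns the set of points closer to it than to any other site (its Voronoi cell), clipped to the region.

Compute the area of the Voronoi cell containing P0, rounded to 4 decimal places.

1. box [0,43]×[0,99]: [(0, 0) (43, 0) (43, 99) (0, 99)]
2. ⊥bis P0·P1 via (36.91,53.3): [(0, 49.4135) (43, 53.9413) (43, 99) (0, 99)]  |A|=2034.8732
3. ⊥bis P0·P2 via (25.645,87.435): [(10.1502, 50.4823) (43, 53.9413) (43, 99) (30.4944, 99)]  |A|=1043.4582
4. ⊥bis P0·P3 via (24.425,59.255): [(15.2604, 62.6693) (39.6381, 53.5873) (43, 53.9413) (43, 99) (30.4944, 99)]  |A|=871.7061
5. ⊥bis P0·P4 via (28.985,55.67): [(15.2604, 62.6693) (38.0708, 54.1712) (40.8419, 53.714) (43, 53.9413) (43, 99) (30.4944, 99)]  |A|=871.2553
6. canonical 6-gon: [(15.2604, 62.6693) (38.0708, 54.1712) (40.8419, 53.714) (43, 53.9413) (43, 99) (30.4944, 99)]
7. shoelace: 871.2553

Area of P0's cell: 871.2553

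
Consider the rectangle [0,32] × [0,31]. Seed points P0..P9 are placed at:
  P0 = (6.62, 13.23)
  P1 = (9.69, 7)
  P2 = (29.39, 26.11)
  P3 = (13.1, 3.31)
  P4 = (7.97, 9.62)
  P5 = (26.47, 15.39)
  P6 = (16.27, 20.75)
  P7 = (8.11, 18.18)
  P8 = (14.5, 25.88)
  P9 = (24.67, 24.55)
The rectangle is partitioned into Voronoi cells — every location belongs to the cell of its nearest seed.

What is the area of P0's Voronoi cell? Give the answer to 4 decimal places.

1. box [0,32]×[0,31]: [(0, 0) (32, 0) (32, 31) (0, 31)]
2. ⊥bis P0·P1 via (8.155,10.115): [(0, 6.0964) (32, 21.8653) (32, 31) (0, 31)]  |A|=544.6133
3. ⊥bis P0·P2 via (18.005,19.67): [(0, 6.0964) (20.0846, 15.9936) (11.5961, 31) (0, 31)]  |A|=337.0969
4. ⊥bis P0·P3 via (9.86,8.27): [(0, 6.0964) (20.0846, 15.9936) (11.5961, 31) (0, 31)]  |A|=337.0969
5. ⊥bis P0·P4 via (7.295,11.425): [(0, 8.697) (19.9846, 16.1704) (11.5961, 31) (0, 31)]  |A|=308.8412
6. ⊥bis P0·P5 via (16.545,14.31): [(0, 8.697) (16.485, 14.8617) (15.4751, 24.1426) (11.5961, 31) (0, 31)]  |A|=291.9406
7. ⊥bis P0·P6 via (11.445,16.99): [(0, 8.697) (13.8666, 13.8825) (0.5274, 31) (0, 31)]  |A|=159.1471
8. ⊥bis P0·P7 via (7.365,15.705): [(0, 17.9219) (0, 8.697) (13.6672, 13.808)]  |A|=63.04
9. ⊥bis P0·P8 via (10.56,19.555): [(0, 17.9219) (0, 8.697) (13.6672, 13.808)]  |A|=63.04
10. ⊥bis P0·P9 via (15.645,18.89): [(0, 17.9219) (0, 8.697) (13.6672, 13.808)]  |A|=63.04
11. canonical 3-gon: [(0, 17.9219) (0, 8.697) (13.6672, 13.808)]
12. shoelace: 63.04

Area of P0's cell: 63.0400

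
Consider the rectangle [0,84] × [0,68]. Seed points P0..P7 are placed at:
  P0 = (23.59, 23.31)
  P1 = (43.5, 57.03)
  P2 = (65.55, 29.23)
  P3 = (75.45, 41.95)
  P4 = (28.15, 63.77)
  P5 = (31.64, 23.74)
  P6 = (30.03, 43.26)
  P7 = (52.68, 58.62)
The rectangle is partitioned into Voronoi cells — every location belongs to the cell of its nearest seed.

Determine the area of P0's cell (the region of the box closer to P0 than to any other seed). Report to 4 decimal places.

1. box [0,84]×[0,68]: [(0, 0) (84, 0) (84, 68) (0, 68)]
2. ⊥bis P0·P1 via (33.545,40.17): [(0, 59.9767) (0, 0) (84, 0) (84, 10.3788)]  |A|=2954.9301
3. ⊥bis P0·P2 via (44.57,26.27): [(43.4326, 34.3319) (0, 59.9767) (0, 0) (48.2763, 0)]  |A|=2131.1794
4. ⊥bis P0·P3 via (49.52,32.63): [(43.4326, 34.3319) (0, 59.9767) (0, 0) (48.2763, 0)]  |A|=2131.1794
5. ⊥bis P0·P4 via (25.87,43.54): [(43.4326, 34.3319) (28.3016, 43.2659) (0, 46.4557) (0, 0) (48.2763, 0)]  |A|=1939.8459
6. ⊥bis P0·P5 via (27.615,23.525): [(26.55, 43.4634) (0, 46.4557) (0, 0) (28.8716, 0)]  |A|=1244.1268
7. ⊥bis P0·P6 via (26.81,33.285): [(27.0986, 33.1918) (0, 41.9395) (0, 0) (28.8716, 0)]  |A|=1047.4018
8. ⊥bis P0·P7 via (38.135,40.965): [(27.0986, 33.1918) (0, 41.9395) (0, 0) (28.8716, 0)]  |A|=1047.4018
9. canonical 4-gon: [(27.0986, 33.1918) (0, 41.9395) (0, 0) (28.8716, 0)]
10. shoelace: 1047.4018

Area of P0's cell: 1047.4018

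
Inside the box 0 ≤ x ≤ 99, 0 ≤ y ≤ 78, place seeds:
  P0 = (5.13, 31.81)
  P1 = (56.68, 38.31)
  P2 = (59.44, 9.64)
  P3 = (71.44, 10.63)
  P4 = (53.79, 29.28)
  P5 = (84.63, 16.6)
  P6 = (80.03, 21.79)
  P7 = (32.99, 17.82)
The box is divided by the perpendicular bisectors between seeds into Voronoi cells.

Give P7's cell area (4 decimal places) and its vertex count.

1. box [0,99]×[0,78]: [(0, 0) (99, 0) (99, 78) (0, 78)]
2. ⊥bis P7·P0 via (19.06,24.815): [(6.5991, 0) (99, 0) (99, 78) (45.767, 78)]  |A|=5679.7222
3. ⊥bis P7·P1 via (44.835,28.065): [(29.5602, 45.7253) (6.5991, 0) (69.109, 0)]  |A|=1429.1445
4. ⊥bis P7·P2 via (46.215,13.73): [(49.1171, 23.1141) (29.5602, 45.7253) (6.5991, 0) (41.9688, 0)]  |A|=1115.4839
5. ⊥bis P7·P3 via (52.215,14.225): [(49.1171, 23.1141) (29.5602, 45.7253) (6.5991, 0) (41.9688, 0)]  |A|=1115.4839
6. ⊥bis P7·P4 via (43.39,23.55): [(47.1445, 16.7355) (34.0012, 40.5908) (29.5602, 45.7253) (6.5991, 0) (41.9688, 0)]  |A|=1050.0373
7. ⊥bis P7·P5 via (58.81,17.21): [(47.1445, 16.7355) (34.0012, 40.5908) (29.5602, 45.7253) (6.5991, 0) (41.9688, 0)]  |A|=1050.0373
8. ⊥bis P7·P6 via (56.51,19.805): [(47.1445, 16.7355) (34.0012, 40.5908) (29.5602, 45.7253) (6.5991, 0) (41.9688, 0)]  |A|=1050.0373
9. canonical 5-gon: [(47.1445, 16.7355) (34.0012, 40.5908) (29.5602, 45.7253) (6.5991, 0) (41.9688, 0)]
10. shoelace: 1050.0373

Area of P7's cell: 1050.0373 (5 vertices)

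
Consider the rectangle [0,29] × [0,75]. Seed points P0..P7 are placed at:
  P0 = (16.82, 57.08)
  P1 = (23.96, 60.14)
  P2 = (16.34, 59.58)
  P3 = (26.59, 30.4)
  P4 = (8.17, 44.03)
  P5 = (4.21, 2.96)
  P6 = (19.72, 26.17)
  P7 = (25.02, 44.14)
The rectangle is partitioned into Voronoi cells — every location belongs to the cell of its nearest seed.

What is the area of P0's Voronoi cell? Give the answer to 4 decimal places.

1. box [0,29]×[0,75]: [(0, 0) (29, 0) (29, 75) (0, 75)]
2. ⊥bis P0·P1 via (20.39,58.61): [(0, 0) (29, 0) (29, 38.52) (13.3657, 75) (0, 75)]  |A|=1889.8306
3. ⊥bis P0·P2 via (16.58,58.33): [(0, 55.1466) (0, 0) (29, 0) (29, 38.52) (20.2112, 59.0272)]  |A|=1582.4565
4. ⊥bis P0·P3 via (21.705,43.74): [(0, 55.1466) (0, 35.7918) (26.0768, 45.3409) (20.2112, 59.0272)]  |A|=402.0446
5. ⊥bis P0·P4 via (12.495,50.555): [(4.3172, 55.9755) (22.3953, 43.9928) (26.0768, 45.3409) (20.2112, 59.0272)]  |A|=151.958
6. ⊥bis P0·P5 via (10.515,30.02): [(4.3172, 55.9755) (22.3953, 43.9928) (26.0768, 45.3409) (20.2112, 59.0272)]  |A|=151.958
7. ⊥bis P0·P6 via (18.27,41.625): [(4.3172, 55.9755) (22.3953, 43.9928) (26.0768, 45.3409) (20.2112, 59.0272)]  |A|=151.958
8. ⊥bis P0·P7 via (20.92,50.61): [(4.3172, 55.9755) (16.5704, 47.8537) (23.1995, 52.0545) (20.2112, 59.0272)]  |A|=112.6287
9. canonical 4-gon: [(4.3172, 55.9755) (16.5704, 47.8537) (23.1995, 52.0545) (20.2112, 59.0272)]
10. shoelace: 112.6287

Area of P0's cell: 112.6287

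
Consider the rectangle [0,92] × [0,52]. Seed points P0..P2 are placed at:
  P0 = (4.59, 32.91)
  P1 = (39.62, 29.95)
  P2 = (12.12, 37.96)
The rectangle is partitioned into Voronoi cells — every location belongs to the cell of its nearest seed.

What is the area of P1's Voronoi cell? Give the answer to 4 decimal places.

Area of P1's cell: 3530.1425

1. box [0,92]×[0,52]: [(0, 0) (92, 0) (92, 52) (0, 52)]
2. ⊥bis P1·P0 via (22.105,31.43): [(19.4492, 0) (92, 0) (92, 52) (23.8431, 52)]  |A|=3658.3991
3. ⊥bis P1·P2 via (25.87,33.955): [(20.867, 16.7785) (19.4492, 0) (92, 0) (92, 52) (31.126, 52)]  |A|=3530.1425
4. canonical 5-gon: [(20.867, 16.7785) (19.4492, 0) (92, 0) (92, 52) (31.126, 52)]
5. shoelace: 3530.1425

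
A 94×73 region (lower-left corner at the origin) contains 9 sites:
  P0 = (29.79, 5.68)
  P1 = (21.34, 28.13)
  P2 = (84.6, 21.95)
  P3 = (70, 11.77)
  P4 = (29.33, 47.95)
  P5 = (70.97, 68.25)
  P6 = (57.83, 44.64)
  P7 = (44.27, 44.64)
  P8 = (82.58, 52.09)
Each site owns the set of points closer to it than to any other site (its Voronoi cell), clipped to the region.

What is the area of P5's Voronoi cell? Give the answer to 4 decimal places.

1. box [0,94]×[0,73]: [(0, 0) (94, 0) (94, 73) (0, 73)]
2. ⊥bis P5·P0 via (50.38,36.965): [(0, 70.1222) (94, 8.2568) (94, 73) (0, 73)]  |A|=3178.1848
3. ⊥bis P5·P1 via (46.155,48.19): [(60.742, 30.1453) (94, 8.2568) (94, 73) (26.099, 73)]  |A|=2531.5515
4. ⊥bis P5·P2 via (77.785,45.1): [(54.2529, 38.1725) (94, 49.8734) (94, 73) (26.099, 73)]  |A|=1642.0156
5. ⊥bis P5·P3 via (70.485,40.01): [(52.5181, 40.3186) (61.0454, 40.1721) (94, 49.8734) (94, 73) (26.099, 73)]  |A|=1632.9927
6. ⊥bis P5·P4 via (50.15,58.1): [(58.8719, 40.2094) (61.0454, 40.1721) (94, 49.8734) (94, 73) (42.8861, 73)]  |A|=1255.3816
7. ⊥bis P5·P6 via (64.4,56.445): [(45.9513, 66.7125) (82.3631, 46.4477) (94, 49.8734) (94, 73) (42.8861, 73)]  |A|=896.5672
8. ⊥bis P5·P7 via (57.62,56.445): [(51.05, 63.8749) (82.3631, 46.4477) (94, 49.8734) (94, 73) (42.9809, 73)]  |A|=884.4545
9. ⊥bis P5·P8 via (76.775,60.17): [(51.05, 63.8749) (68.4516, 54.1901) (94, 72.5451) (94, 73) (42.9809, 73)]  |A|=525.9644
10. canonical 5-gon: [(51.05, 63.8749) (68.4516, 54.1901) (94, 72.5451) (94, 73) (42.9809, 73)]
11. shoelace: 525.9644

Area of P5's cell: 525.9644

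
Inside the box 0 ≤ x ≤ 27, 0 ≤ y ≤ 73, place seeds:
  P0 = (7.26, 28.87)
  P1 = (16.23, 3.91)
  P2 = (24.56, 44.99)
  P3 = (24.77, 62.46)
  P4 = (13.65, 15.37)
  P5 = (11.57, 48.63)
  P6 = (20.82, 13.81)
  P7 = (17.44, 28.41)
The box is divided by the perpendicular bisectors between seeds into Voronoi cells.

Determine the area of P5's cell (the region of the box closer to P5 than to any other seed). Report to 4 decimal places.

1. box [0,27]×[0,73]: [(0, 0) (27, 0) (27, 73) (0, 73)]
2. ⊥bis P5·P0 via (9.415,38.75): [(0, 40.8036) (27, 34.9144) (27, 73) (0, 73)]  |A|=948.8073
3. ⊥bis P5·P1 via (13.9,26.27): [(0, 40.8036) (27, 34.9144) (27, 73) (0, 73)]  |A|=948.8073
4. ⊥bis P5·P2 via (18.065,46.81): [(0, 40.8036) (15.4383, 37.4362) (25.4038, 73) (0, 73)]  |A|=700.2578
5. ⊥bis P5·P3 via (18.17,55.545): [(0, 72.8873) (0, 40.8036) (15.4383, 37.4362) (20.0183, 53.7809)]  |A|=455.0097
6. ⊥bis P5·P4 via (12.61,32): [(0, 72.8873) (0, 40.8036) (15.4383, 37.4362) (20.0183, 53.7809)]  |A|=455.0097
7. ⊥bis P5·P6 via (16.195,31.22): [(0, 72.8873) (0, 40.8036) (15.4383, 37.4362) (20.0183, 53.7809)]  |A|=455.0097
8. ⊥bis P5·P7 via (14.505,38.52): [(0, 72.8873) (0, 40.8036) (12.7737, 38.0174) (15.8516, 38.9109) (20.0183, 53.7809)]  |A|=452.9249
9. canonical 5-gon: [(0, 72.8873) (0, 40.8036) (12.7737, 38.0174) (15.8516, 38.9109) (20.0183, 53.7809)]
10. shoelace: 452.9249

Area of P5's cell: 452.9249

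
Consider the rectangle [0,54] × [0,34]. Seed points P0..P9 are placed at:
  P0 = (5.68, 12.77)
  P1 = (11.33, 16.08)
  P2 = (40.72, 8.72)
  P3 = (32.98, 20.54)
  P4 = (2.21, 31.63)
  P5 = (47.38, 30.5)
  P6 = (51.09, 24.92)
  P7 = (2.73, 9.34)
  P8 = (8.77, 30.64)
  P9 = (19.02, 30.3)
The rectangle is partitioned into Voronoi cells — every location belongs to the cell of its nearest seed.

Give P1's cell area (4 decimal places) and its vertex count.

Area of P1's cell: 289.2527 (8 vertices)

1. box [0,54]×[0,34]: [(0, 0) (54, 0) (54, 34) (0, 34)]
2. ⊥bis P1·P0 via (8.505,14.425): [(0, 28.9426) (16.9558, 0) (54, 0) (54, 34) (0, 34)]  |A|=1590.6282
3. ⊥bis P1·P2 via (26.025,12.4): [(0, 28.9426) (16.9558, 0) (22.9197, 0) (31.4342, 34) (0, 34)]  |A|=678.6448
4. ⊥bis P1·P3 via (22.155,18.31): [(0, 28.9426) (16.9558, 0) (22.9197, 0) (24.5697, 6.5886) (18.9228, 34) (0, 34)]  |A|=507.1671
5. ⊥bis P1·P4 via (6.77,23.855): [(3.9496, 22.2008) (16.9558, 0) (22.9197, 0) (24.5697, 6.5886) (19.4774, 31.3078)]  |A|=362.1161
6. ⊥bis P1·P5 via (29.355,23.29): [(3.9496, 22.2008) (16.9558, 0) (22.9197, 0) (24.5697, 6.5886) (19.4774, 31.3078)]  |A|=362.1161
7. ⊥bis P1·P6 via (31.21,20.5): [(3.9496, 22.2008) (16.9558, 0) (22.9197, 0) (24.5697, 6.5886) (19.4774, 31.3078)]  |A|=362.1161
8. ⊥bis P1·P7 via (7.03,12.71): [(3.9496, 22.2008) (16.8511, 0.1786) (16.9911, 0) (22.9197, 0) (24.5697, 6.5886) (19.4774, 31.3078)]  |A|=362.1129
9. ⊥bis P1·P8 via (10.05,23.36): [(4.1604, 22.3245) (3.9496, 22.2008) (16.8511, 0.1786) (16.9911, 0) (22.9197, 0) (24.5697, 6.5886) (20.7279, 25.2374)]  |A|=310.0058
10. ⊥bis P1·P9 via (15.175,23.19): [(13.6803, 23.9983) (4.1604, 22.3245) (3.9496, 22.2008) (16.8511, 0.1786) (16.9911, 0) (22.9197, 0) (24.5697, 6.5886) (21.8988, 19.5539)]  |A|=289.2527
11. canonical 8-gon: [(13.6803, 23.9983) (4.1604, 22.3245) (3.9496, 22.2008) (16.8511, 0.1786) (16.9911, 0) (22.9197, 0) (24.5697, 6.5886) (21.8988, 19.5539)]
12. shoelace: 289.2527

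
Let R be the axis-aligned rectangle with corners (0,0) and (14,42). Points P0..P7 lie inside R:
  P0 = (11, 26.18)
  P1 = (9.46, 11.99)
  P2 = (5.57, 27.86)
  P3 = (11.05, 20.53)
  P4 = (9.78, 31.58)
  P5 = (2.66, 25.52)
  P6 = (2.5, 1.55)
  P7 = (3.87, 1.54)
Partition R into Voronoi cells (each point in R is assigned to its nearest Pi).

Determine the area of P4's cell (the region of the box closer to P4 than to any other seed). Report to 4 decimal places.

1. box [0,14]×[0,42]: [(0, 0) (14, 0) (14, 42) (0, 42)]
2. ⊥bis P4·P0 via (10.39,28.88): [(0, 26.5326) (14, 29.6956) (14, 42) (0, 42)]  |A|=194.4024
3. ⊥bis P4·P1 via (9.62,21.785): [(0, 26.5326) (14, 29.6956) (14, 42) (0, 42)]  |A|=194.4024
4. ⊥bis P4·P2 via (7.675,29.72): [(0, 38.406) (8.7455, 28.5085) (14, 29.6956) (14, 42) (0, 42)]  |A|=142.4832
5. ⊥bis P4·P3 via (10.415,26.055): [(0, 38.406) (8.7455, 28.5085) (14, 29.6956) (14, 42) (0, 42)]  |A|=142.4832
6. ⊥bis P4·P5 via (6.22,28.55): [(0, 38.406) (8.7455, 28.5085) (14, 29.6956) (14, 42) (0, 42)]  |A|=142.4832
7. ⊥bis P4·P6 via (6.14,16.565): [(0, 38.406) (8.7455, 28.5085) (14, 29.6956) (14, 42) (0, 42)]  |A|=142.4832
8. ⊥bis P4·P7 via (6.825,16.56): [(0, 38.406) (8.7455, 28.5085) (14, 29.6956) (14, 42) (0, 42)]  |A|=142.4832
9. canonical 5-gon: [(0, 38.406) (8.7455, 28.5085) (14, 29.6956) (14, 42) (0, 42)]
10. shoelace: 142.4832

Area of P4's cell: 142.4832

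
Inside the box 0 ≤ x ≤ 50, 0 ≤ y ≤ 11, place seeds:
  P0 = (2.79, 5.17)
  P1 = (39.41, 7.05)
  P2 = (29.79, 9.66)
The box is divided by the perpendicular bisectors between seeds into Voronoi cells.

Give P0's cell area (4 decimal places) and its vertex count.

Area of P0's cell: 182.6930 (4 vertices)

1. box [0,50]×[0,11]: [(0, 0) (50, 0) (50, 11) (0, 11)]
2. ⊥bis P0·P1 via (21.1,6.11): [(0, 0) (21.4137, 0) (20.849, 11) (0, 11)]  |A|=232.4445
3. ⊥bis P0·P2 via (16.29,7.415): [(0, 0) (17.5231, 0) (15.6938, 11) (0, 11)]  |A|=182.693
4. canonical 4-gon: [(0, 0) (17.5231, 0) (15.6938, 11) (0, 11)]
5. shoelace: 182.693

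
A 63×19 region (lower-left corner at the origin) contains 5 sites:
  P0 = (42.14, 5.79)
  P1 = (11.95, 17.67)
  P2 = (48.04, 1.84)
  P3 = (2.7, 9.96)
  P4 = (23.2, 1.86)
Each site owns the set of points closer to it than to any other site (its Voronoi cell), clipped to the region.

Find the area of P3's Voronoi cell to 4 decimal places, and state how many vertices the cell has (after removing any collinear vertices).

1. box [0,63]×[0,19]: [(0, 0) (63, 0) (63, 19) (0, 19)]
2. ⊥bis P3·P0 via (22.42,7.875): [(0, 0) (21.5874, 0) (23.5962, 19) (0, 19)]  |A|=429.2444
3. ⊥bis P3·P1 via (7.325,13.815): [(0, 0) (18.84, 0) (3.0032, 19) (0, 19)]  |A|=207.5106
4. ⊥bis P3·P2 via (25.37,5.9): [(0, 0) (18.84, 0) (3.0032, 19) (0, 19)]  |A|=207.5106
5. ⊥bis P3·P4 via (12.95,5.91): [(0, 0) (10.6148, 0) (13.26, 6.6945) (3.0032, 19) (0, 19)]  |A|=179.9787
6. canonical 5-gon: [(0, 0) (10.6148, 0) (13.26, 6.6945) (3.0032, 19) (0, 19)]
7. shoelace: 179.9787

Area of P3's cell: 179.9787 (5 vertices)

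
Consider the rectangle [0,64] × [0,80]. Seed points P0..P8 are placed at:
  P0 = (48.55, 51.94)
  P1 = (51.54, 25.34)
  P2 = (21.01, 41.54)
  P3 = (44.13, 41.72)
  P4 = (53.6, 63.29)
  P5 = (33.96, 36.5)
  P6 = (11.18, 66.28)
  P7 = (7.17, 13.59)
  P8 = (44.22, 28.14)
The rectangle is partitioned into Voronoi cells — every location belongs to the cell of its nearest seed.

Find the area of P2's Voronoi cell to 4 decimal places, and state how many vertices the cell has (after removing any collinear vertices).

1. box [0,64]×[0,80]: [(0, 0) (64, 0) (64, 80) (0, 80)]
2. ⊥bis P2·P0 via (34.78,46.74): [(0, 0) (52.4305, 0) (22.2199, 80) (0, 80)]  |A|=2986.0195
3. ⊥bis P2·P1 via (36.275,33.44): [(0, 0) (18.5309, 0) (38.3359, 37.3238) (22.2199, 80) (0, 80)]  |A|=2353.3869
4. ⊥bis P2·P3 via (32.57,41.63): [(0, 0) (18.5309, 0) (32.6864, 26.6771) (32.4829, 52.823) (22.2199, 80) (0, 80)]  |A|=2278.4484
5. ⊥bis P2·P4 via (37.305,52.415): [(0, 0) (18.5309, 0) (32.6864, 26.6771) (32.4829, 52.823) (26.553, 68.5257) (18.8953, 80) (0, 80)]  |A|=2259.374
6. ⊥bis P2·P5 via (27.485,39.02): [(0, 0) (12.2988, 0) (32.4902, 51.8806) (32.4829, 52.823) (26.553, 68.5257) (18.8953, 80) (0, 80)]  |A|=1916.7113
7. ⊥bis P2·P6 via (16.095,53.91): [(0, 47.5149) (0, 0) (12.2988, 0) (32.4902, 51.8806) (32.4829, 52.823) (29.9878, 59.4301)]  |A|=1220.1761
8. ⊥bis P2·P7 via (14.09,27.565): [(0, 47.5149) (0, 34.5419) (21.5829, 23.8548) (32.4902, 51.8806) (32.4829, 52.823) (29.9878, 59.4301)]  |A|=700.7263
9. ⊥bis P2·P8 via (32.615,34.84): [(0, 47.5149) (0, 34.5419) (21.5829, 23.8548) (32.4902, 51.8806) (32.4829, 52.823) (29.9878, 59.4301)]  |A|=700.7263
10. canonical 6-gon: [(0, 47.5149) (0, 34.5419) (21.5829, 23.8548) (32.4902, 51.8806) (32.4829, 52.823) (29.9878, 59.4301)]
11. shoelace: 700.7263

Area of P2's cell: 700.7263 (6 vertices)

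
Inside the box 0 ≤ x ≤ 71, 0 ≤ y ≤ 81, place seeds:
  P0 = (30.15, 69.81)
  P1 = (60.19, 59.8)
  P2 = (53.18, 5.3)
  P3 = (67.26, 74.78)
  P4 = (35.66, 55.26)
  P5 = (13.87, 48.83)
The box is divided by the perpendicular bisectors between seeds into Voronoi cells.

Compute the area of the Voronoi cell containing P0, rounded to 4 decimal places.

1. box [0,71]×[0,81]: [(0, 0) (71, 0) (71, 81) (0, 81)]
2. ⊥bis P0·P1 via (45.17,64.805): [(0, 0) (23.5755, 0) (50.5665, 81) (0, 81)]  |A|=3002.7535
3. ⊥bis P0·P2 via (41.665,37.555): [(0, 22.6806) (35.3369, 35.2959) (50.5665, 81) (0, 81)]  |A|=2185.9623
4. ⊥bis P0·P3 via (48.705,72.295): [(0, 22.6806) (35.3369, 35.2959) (48.4071, 74.5195) (47.5392, 81) (0, 81)]  |A|=2176.1529
5. ⊥bis P0·P4 via (32.905,62.535): [(0, 50.0741) (46.0756, 67.5226) (48.4071, 74.5195) (47.5392, 81) (0, 81)]  |A|=1043.4078
6. ⊥bis P0·P5 via (22.01,59.32): [(0, 76.3993) (22.7989, 58.7079) (46.0756, 67.5226) (48.4071, 74.5195) (47.5392, 81) (0, 81)]  |A|=743.3157
7. canonical 6-gon: [(0, 76.3993) (22.7989, 58.7079) (46.0756, 67.5226) (48.4071, 74.5195) (47.5392, 81) (0, 81)]
8. shoelace: 743.3157

Area of P0's cell: 743.3157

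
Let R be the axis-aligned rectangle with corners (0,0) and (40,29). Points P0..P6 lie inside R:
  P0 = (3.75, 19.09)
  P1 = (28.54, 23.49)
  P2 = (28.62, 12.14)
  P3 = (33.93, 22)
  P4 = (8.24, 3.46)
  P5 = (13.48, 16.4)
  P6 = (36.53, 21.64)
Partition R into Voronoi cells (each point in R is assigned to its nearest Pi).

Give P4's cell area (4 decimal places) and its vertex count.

Area of P4's cell: 191.5492 (5 vertices)

1. box [0,40]×[0,29]: [(0, 0) (40, 0) (40, 29) (0, 29)]
2. ⊥bis P4·P0 via (5.995,11.275): [(0, 9.5528) (0, 0) (40, 0) (40, 21.0436)]  |A|=611.9276
3. ⊥bis P4·P1 via (18.39,13.475): [(17.3439, 14.5352) (0, 9.5528) (0, 0) (31.6858, 0)]  |A|=313.121
4. ⊥bis P4·P2 via (18.43,7.8): [(15.7557, 14.079) (0, 9.5528) (0, 0) (21.7521, 0)]  |A|=228.3792
5. ⊥bis P4·P3 via (21.085,12.73): [(15.7557, 14.079) (0, 9.5528) (0, 0) (21.7521, 0)]  |A|=228.3792
6. ⊥bis P4·P5 via (10.86,9.93): [(18.9114, 6.6696) (6.898, 11.5344) (0, 9.5528) (0, 0) (21.7521, 0)]  |A|=191.5492
7. ⊥bis P4·P6 via (22.385,12.55): [(18.9114, 6.6696) (6.898, 11.5344) (0, 9.5528) (0, 0) (21.7521, 0)]  |A|=191.5492
8. canonical 5-gon: [(18.9114, 6.6696) (6.898, 11.5344) (0, 9.5528) (0, 0) (21.7521, 0)]
9. shoelace: 191.5492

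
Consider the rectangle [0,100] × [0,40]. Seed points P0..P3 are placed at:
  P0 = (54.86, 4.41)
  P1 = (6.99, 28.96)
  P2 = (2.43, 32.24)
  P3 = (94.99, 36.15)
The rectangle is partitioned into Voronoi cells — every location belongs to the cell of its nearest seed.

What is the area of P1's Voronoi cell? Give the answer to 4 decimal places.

1. box [0,100]×[0,40]: [(0, 0) (100, 0) (100, 40) (0, 40)]
2. ⊥bis P1·P0 via (30.925,16.685): [(0, 0) (22.3681, 0) (42.882, 40) (0, 40)]  |A|=1305.0036
3. ⊥bis P1·P2 via (4.71,30.6): [(0, 24.052) (0, 0) (22.3681, 0) (42.882, 40) (11.4714, 40)]  |A|=1213.5303
4. ⊥bis P1·P3 via (50.99,32.555): [(0, 24.052) (0, 0) (22.3681, 0) (42.882, 40) (11.4714, 40)]  |A|=1213.5303
5. canonical 5-gon: [(0, 24.052) (0, 0) (22.3681, 0) (42.882, 40) (11.4714, 40)]
6. shoelace: 1213.5303

Area of P1's cell: 1213.5303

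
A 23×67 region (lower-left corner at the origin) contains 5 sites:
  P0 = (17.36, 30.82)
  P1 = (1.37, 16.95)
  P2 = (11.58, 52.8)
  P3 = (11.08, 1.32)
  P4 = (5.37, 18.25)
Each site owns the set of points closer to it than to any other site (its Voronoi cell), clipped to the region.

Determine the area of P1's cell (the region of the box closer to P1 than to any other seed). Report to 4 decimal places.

1. box [0,23]×[0,67]: [(0, 0) (23, 0) (23, 67) (0, 67)]
2. ⊥bis P1·P0 via (9.365,23.885): [(0, 34.6814) (0, 0) (23, 0) (23, 8.1659)]  |A|=492.7444
3. ⊥bis P1·P2 via (6.475,34.875): [(0, 34.6814) (0, 0) (23, 0) (23, 8.1659)]  |A|=492.7444
4. ⊥bis P1·P3 via (6.225,9.135): [(16.5796, 15.5677) (0, 34.6814) (0, 5.2678)]  |A|=243.8329
5. ⊥bis P1·P4 via (3.37,17.6): [(6.1386, 9.0813) (0, 27.9692) (0, 5.2678)]  |A|=69.6773
6. canonical 3-gon: [(6.1386, 9.0813) (0, 27.9692) (0, 5.2678)]
7. shoelace: 69.6773

Area of P1's cell: 69.6773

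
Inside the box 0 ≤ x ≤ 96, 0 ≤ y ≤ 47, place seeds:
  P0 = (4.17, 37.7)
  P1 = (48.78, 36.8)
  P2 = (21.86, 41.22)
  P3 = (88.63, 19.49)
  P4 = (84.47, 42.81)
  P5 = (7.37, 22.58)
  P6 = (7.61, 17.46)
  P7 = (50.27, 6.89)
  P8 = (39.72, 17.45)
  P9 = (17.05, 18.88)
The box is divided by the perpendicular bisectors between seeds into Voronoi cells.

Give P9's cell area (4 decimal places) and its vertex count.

Area of P9's cell: 428.0115 (5 vertices)

1. box [0,96]×[0,47]: [(0, 0) (96, 0) (96, 47) (0, 47)]
2. ⊥bis P9·P0 via (10.61,28.29): [(0, 21.0287) (0, 0) (96, 0) (96, 47) (37.9487, 47)]  |A|=4019.2126
3. ⊥bis P9·P1 via (32.915,27.84): [(26.5138, 39.1742) (0, 21.0287) (0, 0) (48.6381, 0)]  |A|=1231.4556
4. ⊥bis P9·P2 via (19.455,30.05): [(33.3574, 27.0567) (14.683, 31.0775) (0, 21.0287) (0, 0) (48.6381, 0)]  |A|=1132.0698
5. ⊥bis P9·P3 via (52.84,19.185): [(33.3574, 27.0567) (14.683, 31.0775) (0, 21.0287) (0, 0) (48.6381, 0)]  |A|=1132.0698
6. ⊥bis P9·P4 via (50.76,30.845): [(33.3574, 27.0567) (14.683, 31.0775) (0, 21.0287) (0, 0) (48.6381, 0)]  |A|=1132.0698
7. ⊥bis P9·P5 via (12.21,20.73): [(33.3574, 27.0567) (16.0524, 30.7826) (4.2863, 0) (48.6381, 0)]  |A|=888.2711
8. ⊥bis P9·P6 via (12.33,18.17): [(33.3574, 27.0567) (16.0524, 30.7826) (12.0198, 20.2323) (15.0632, 0) (48.6381, 0)]  |A|=779.2506
9. ⊥bis P9·P7 via (33.66,12.885): [(36.6626, 21.2042) (33.3574, 27.0567) (16.0524, 30.7826) (12.0198, 20.2323) (15.0632, 0) (29.0095, 0)]  |A|=571.1456
10. ⊥bis P9·P8 via (28.385,18.165): [(29.005, 27.9938) (16.0524, 30.7826) (12.0198, 20.2323) (15.0632, 0) (27.2392, 0)]  |A|=428.0115
11. canonical 5-gon: [(29.005, 27.9938) (16.0524, 30.7826) (12.0198, 20.2323) (15.0632, 0) (27.2392, 0)]
12. shoelace: 428.0115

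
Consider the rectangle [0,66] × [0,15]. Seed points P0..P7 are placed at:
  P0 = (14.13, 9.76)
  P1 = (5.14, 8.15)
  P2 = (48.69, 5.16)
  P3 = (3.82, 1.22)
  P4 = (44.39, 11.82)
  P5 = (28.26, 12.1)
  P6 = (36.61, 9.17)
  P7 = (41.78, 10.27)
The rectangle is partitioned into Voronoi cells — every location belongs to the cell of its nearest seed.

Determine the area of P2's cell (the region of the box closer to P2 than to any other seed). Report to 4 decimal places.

1. box [0,66]×[0,15]: [(0, 0) (66, 0) (66, 15) (0, 15)]
2. ⊥bis P2·P0 via (31.41,7.46): [(30.4171, 0) (66, 0) (66, 15) (32.4136, 15)]  |A|=518.7701
3. ⊥bis P2·P1 via (26.915,6.655): [(30.4171, 0) (66, 0) (66, 15) (32.4136, 15)]  |A|=518.7701
4. ⊥bis P2·P3 via (26.255,3.19): [(30.4171, 0) (66, 0) (66, 15) (32.4136, 15)]  |A|=518.7701
5. ⊥bis P2·P4 via (46.54,8.49): [(33.3904, 0) (66, 0) (66, 15) (56.6229, 15)]  |A|=314.9002
6. ⊥bis P2·P5 via (38.475,8.63): [(36.1483, 1.7806) (35.5434, 0) (66, 0) (66, 15) (56.6229, 15)]  |A|=312.9833
7. ⊥bis P2·P6 via (42.65,7.165): [(42.1487, 5.6548) (40.2716, 0) (66, 0) (66, 15) (56.6229, 15)]  |A|=295.4445
8. ⊥bis P2·P7 via (45.235,7.715): [(45.1394, 7.5857) (40.8758, 1.8203) (40.2716, 0) (66, 0) (66, 15) (56.6229, 15)]  |A|=290.9395
9. canonical 6-gon: [(45.1394, 7.5857) (40.8758, 1.8203) (40.2716, 0) (66, 0) (66, 15) (56.6229, 15)]
10. shoelace: 290.9395

Area of P2's cell: 290.9395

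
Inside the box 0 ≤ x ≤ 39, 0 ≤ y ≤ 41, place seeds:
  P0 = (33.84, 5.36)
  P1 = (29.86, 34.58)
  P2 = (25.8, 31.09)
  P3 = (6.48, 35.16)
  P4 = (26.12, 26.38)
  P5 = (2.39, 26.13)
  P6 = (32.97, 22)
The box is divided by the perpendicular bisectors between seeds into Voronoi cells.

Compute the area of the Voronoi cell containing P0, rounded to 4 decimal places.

Area of P0's cell: 351.4917

1. box [0,39]×[0,41]: [(0, 0) (39, 0) (39, 41) (0, 41)]
2. ⊥bis P0·P1 via (31.85,19.97): [(0, 15.6318) (0, 0) (39, 0) (39, 20.9439)]  |A|=713.2254
3. ⊥bis P0·P2 via (29.82,18.225): [(38.1511, 20.8283) (0, 8.907) (0, 0) (39, 0) (39, 20.9439)]  |A|=584.9463
4. ⊥bis P0·P3 via (20.16,20.26): [(38.1511, 20.8283) (11.816, 12.5992) (0, 1.7507) (0, 0) (39, 0) (39, 20.9439)]  |A|=542.667
5. ⊥bis P0·P4 via (29.98,15.87): [(5.6432, 6.9319) (0, 1.7507) (0, 0) (39, 0) (39, 19.1828)]  |A|=460.0485
6. ⊥bis P0·P5 via (18.115,15.745): [(14.4246, 10.157) (7.7168, 0) (39, 0) (39, 19.1828)]  |A|=394.5836
7. ⊥bis P0·P6 via (33.405,13.68): [(22.4588, 13.1077) (14.4246, 10.157) (7.7168, 0) (39, 0) (39, 13.9725)]  |A|=351.4917
8. canonical 5-gon: [(22.4588, 13.1077) (14.4246, 10.157) (7.7168, 0) (39, 0) (39, 13.9725)]
9. shoelace: 351.4917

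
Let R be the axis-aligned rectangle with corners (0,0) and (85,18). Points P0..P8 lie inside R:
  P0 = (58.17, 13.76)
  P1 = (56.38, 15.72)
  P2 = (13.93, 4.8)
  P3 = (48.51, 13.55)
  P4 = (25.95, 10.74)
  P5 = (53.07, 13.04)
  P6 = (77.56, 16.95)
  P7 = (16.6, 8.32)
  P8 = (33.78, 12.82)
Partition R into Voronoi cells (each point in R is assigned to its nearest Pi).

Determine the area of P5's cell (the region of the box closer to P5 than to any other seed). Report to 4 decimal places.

Area of P5's cell: 99.2203

1. box [0,85]×[0,18]: [(0, 0) (85, 0) (85, 18) (0, 18)]
2. ⊥bis P5·P0 via (55.62,13.4): [(0, 0) (57.5118, 0) (54.9706, 18) (0, 18)]  |A|=1012.3412
3. ⊥bis P5·P1 via (54.725,14.38): [(0, 0) (57.5118, 0) (55.6414, 13.2481) (51.794, 18) (0, 18)]  |A|=1004.7938
4. ⊥bis P5·P2 via (33.5,8.92): [(35.3779, 0) (57.5118, 0) (55.6414, 13.2481) (51.794, 18) (31.5884, 18)]  |A|=402.097
5. ⊥bis P5·P3 via (50.79,13.295): [(49.3031, 0) (57.5118, 0) (55.6414, 13.2481) (51.794, 18) (51.3162, 18)]  |A|=99.2203
6. ⊥bis P5·P4 via (39.51,11.89): [(49.3031, 0) (57.5118, 0) (55.6414, 13.2481) (51.794, 18) (51.3162, 18)]  |A|=99.2203
7. ⊥bis P5·P6 via (65.315,14.995): [(49.3031, 0) (57.5118, 0) (55.6414, 13.2481) (51.794, 18) (51.3162, 18)]  |A|=99.2203
8. ⊥bis P5·P7 via (34.835,10.68): [(49.3031, 0) (57.5118, 0) (55.6414, 13.2481) (51.794, 18) (51.3162, 18)]  |A|=99.2203
9. ⊥bis P5·P8 via (43.425,12.93): [(49.3031, 0) (57.5118, 0) (55.6414, 13.2481) (51.794, 18) (51.3162, 18)]  |A|=99.2203
10. canonical 5-gon: [(49.3031, 0) (57.5118, 0) (55.6414, 13.2481) (51.794, 18) (51.3162, 18)]
11. shoelace: 99.2203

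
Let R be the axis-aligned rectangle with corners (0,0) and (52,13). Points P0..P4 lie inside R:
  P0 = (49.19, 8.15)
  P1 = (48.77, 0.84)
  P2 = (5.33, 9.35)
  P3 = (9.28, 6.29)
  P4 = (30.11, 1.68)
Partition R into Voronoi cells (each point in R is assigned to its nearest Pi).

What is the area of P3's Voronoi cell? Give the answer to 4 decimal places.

Area of P3's cell: 181.5995

1. box [0,52]×[0,13]: [(0, 0) (52, 0) (52, 13) (0, 13)]
2. ⊥bis P3·P0 via (29.235,7.22): [(0, 0) (29.5715, 0) (28.9656, 13) (0, 13)]  |A|=380.4912
3. ⊥bis P3·P1 via (29.025,3.565): [(0, 0) (28.533, 0) (29.3093, 5.6252) (28.9656, 13) (0, 13)]  |A|=377.5704
4. ⊥bis P3·P2 via (7.305,7.82): [(1.247, 0) (28.533, 0) (29.3093, 5.6252) (28.9656, 13) (11.3179, 13)]  |A|=295.8989
5. ⊥bis P3·P4 via (19.695,3.985): [(1.247, 0) (18.8131, 0) (21.6902, 13) (11.3179, 13)]  |A|=181.5995
6. canonical 4-gon: [(1.247, 0) (18.8131, 0) (21.6902, 13) (11.3179, 13)]
7. shoelace: 181.5995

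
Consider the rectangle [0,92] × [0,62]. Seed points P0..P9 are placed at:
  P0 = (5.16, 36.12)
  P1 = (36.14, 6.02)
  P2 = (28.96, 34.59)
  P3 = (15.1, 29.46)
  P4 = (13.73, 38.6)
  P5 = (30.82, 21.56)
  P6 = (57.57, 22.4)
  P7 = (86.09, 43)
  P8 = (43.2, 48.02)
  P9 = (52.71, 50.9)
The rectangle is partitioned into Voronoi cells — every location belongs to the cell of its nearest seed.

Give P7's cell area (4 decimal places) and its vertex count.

1. box [0,92]×[0,62]: [(0, 0) (92, 0) (92, 62) (0, 62)]
2. ⊥bis P7·P0 via (45.625,39.56): [(48.9881, 0) (92, 0) (92, 62) (43.7173, 62)]  |A|=2830.1326
3. ⊥bis P7·P1 via (61.115,24.51): [(45.061, 46.1947) (79.2607, 0) (92, 0) (92, 62) (43.7173, 62)]  |A|=2130.9147
4. ⊥bis P7·P2 via (57.525,38.795): [(59.2588, 27.0173) (79.2607, 0) (92, 0) (92, 62) (54.109, 62)]  |A|=1849.8327
5. ⊥bis P7·P3 via (50.595,36.23): [(59.2588, 27.0173) (79.2607, 0) (92, 0) (92, 62) (54.109, 62)]  |A|=1849.8327
6. ⊥bis P7·P4 via (49.91,40.8): [(59.2588, 27.0173) (79.2607, 0) (92, 0) (92, 62) (54.109, 62)]  |A|=1849.8327
7. ⊥bis P7·P5 via (58.455,32.28): [(58.5018, 32.1593) (61.8588, 23.5053) (79.2607, 0) (92, 0) (92, 62) (54.109, 62)]  |A|=1844.4771
8. ⊥bis P7·P6 via (71.83,32.7): [(54.9902, 56.0141) (92, 4.7753) (92, 62) (54.109, 62)]  |A|=1172.3421
9. ⊥bis P7·P8 via (64.645,45.51): [(64.3567, 43.0466) (92, 4.7753) (92, 62) (66.575, 62)]  |A|=1031.8853
10. ⊥bis P7·P9 via (69.4,46.95): [(67.4595, 38.7508) (92, 4.7753) (92, 62) (72.9619, 62)]  |A|=923.4717
11. canonical 4-gon: [(67.4595, 38.7508) (92, 4.7753) (92, 62) (72.9619, 62)]
12. shoelace: 923.4717

Area of P7's cell: 923.4717 (4 vertices)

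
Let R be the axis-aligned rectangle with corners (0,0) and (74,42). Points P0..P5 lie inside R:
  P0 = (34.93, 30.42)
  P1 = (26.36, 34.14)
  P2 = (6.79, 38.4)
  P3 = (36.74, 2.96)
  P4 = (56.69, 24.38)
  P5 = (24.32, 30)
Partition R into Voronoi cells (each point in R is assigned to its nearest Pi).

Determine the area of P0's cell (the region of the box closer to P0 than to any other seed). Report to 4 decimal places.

1. box [0,74]×[0,42]: [(0, 0) (74, 0) (74, 42) (0, 42)]
2. ⊥bis P0·P1 via (30.645,32.28): [(16.6331, 0) (74, 0) (74, 42) (34.8642, 42)]  |A|=2026.5561
3. ⊥bis P0·P2 via (20.86,34.41): [(16.6331, 0) (74, 0) (74, 42) (34.8642, 42)]  |A|=2026.5561
4. ⊥bis P0·P3 via (35.835,16.69): [(23.5256, 15.8786) (74, 19.2056) (74, 42) (34.8642, 42)]  |A|=1086.4067
5. ⊥bis P0·P4 via (45.81,27.4): [(23.5256, 15.8786) (42.9677, 17.1601) (49.8626, 42) (34.8642, 42)]  |A|=432.9403
6. ⊥bis P0·P5 via (29.625,30.21): [(29.6352, 29.9535) (30.175, 16.3169) (42.9677, 17.1601) (49.8626, 42) (34.8642, 42)]  |A|=387.4847
7. canonical 5-gon: [(29.6352, 29.9535) (30.175, 16.3169) (42.9677, 17.1601) (49.8626, 42) (34.8642, 42)]
8. shoelace: 387.4847

Area of P0's cell: 387.4847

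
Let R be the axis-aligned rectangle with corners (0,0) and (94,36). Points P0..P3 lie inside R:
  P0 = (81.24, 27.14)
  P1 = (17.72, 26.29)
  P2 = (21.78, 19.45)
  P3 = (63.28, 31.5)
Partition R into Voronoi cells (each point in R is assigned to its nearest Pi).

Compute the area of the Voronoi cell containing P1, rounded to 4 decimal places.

Area of P1's cell: 518.9783

1. box [0,94]×[0,36]: [(0, 0) (94, 0) (94, 36) (0, 36)]
2. ⊥bis P1·P0 via (49.48,26.715): [(0, 0) (49.8375, 0) (49.3558, 36) (0, 36)]  |A|=1785.4783
3. ⊥bis P1·P2 via (19.75,22.87): [(0, 11.147) (41.8705, 36) (0, 36)]  |A|=520.3027
4. ⊥bis P1·P3 via (40.5,28.895): [(0, 11.147) (39.8263, 34.7866) (39.6875, 36) (0, 36)]  |A|=518.9783
5. canonical 4-gon: [(0, 11.147) (39.8263, 34.7866) (39.6875, 36) (0, 36)]
6. shoelace: 518.9783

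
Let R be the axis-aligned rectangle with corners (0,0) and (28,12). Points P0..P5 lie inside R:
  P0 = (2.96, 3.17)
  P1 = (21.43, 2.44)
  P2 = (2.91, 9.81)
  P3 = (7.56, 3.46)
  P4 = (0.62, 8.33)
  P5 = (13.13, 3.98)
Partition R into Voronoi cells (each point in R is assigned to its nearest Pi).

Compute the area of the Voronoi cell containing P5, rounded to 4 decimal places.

1. box [0,28]×[0,12]: [(0, 0) (28, 0) (28, 12) (0, 12)]
2. ⊥bis P5·P0 via (8.045,3.575): [(8.3297, 0) (28, 0) (28, 12) (7.374, 12)]  |A|=241.7777
3. ⊥bis P5·P1 via (17.28,3.21): [(8.3297, 0) (16.6844, 0) (18.9109, 12) (7.374, 12)]  |A|=119.3497
4. ⊥bis P5·P2 via (8.02,6.895): [(7.8099, 6.5267) (8.3297, 0) (16.6844, 0) (18.9109, 12) (10.9321, 12)]  |A|=109.6122
5. ⊥bis P5·P3 via (10.345,3.72): [(9.7633, 9.951) (10.6923, 0) (16.6844, 0) (18.9109, 12) (10.9321, 12)]  |A|=90.5927
6. ⊥bis P5·P4 via (6.875,6.155): [(9.7633, 9.951) (10.6923, 0) (16.6844, 0) (18.9109, 12) (10.9321, 12)]  |A|=90.5927
7. canonical 5-gon: [(9.7633, 9.951) (10.6923, 0) (16.6844, 0) (18.9109, 12) (10.9321, 12)]
8. shoelace: 90.5927

Area of P5's cell: 90.5927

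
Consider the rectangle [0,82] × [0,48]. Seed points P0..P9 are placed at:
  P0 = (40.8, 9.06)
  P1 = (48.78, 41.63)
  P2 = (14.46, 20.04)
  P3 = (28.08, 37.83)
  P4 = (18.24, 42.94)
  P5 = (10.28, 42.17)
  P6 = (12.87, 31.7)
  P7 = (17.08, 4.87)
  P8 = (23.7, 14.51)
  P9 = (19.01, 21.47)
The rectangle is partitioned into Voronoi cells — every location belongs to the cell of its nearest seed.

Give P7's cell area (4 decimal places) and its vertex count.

1. box [0,82]×[0,48]: [(0, 0) (82, 0) (82, 48) (0, 48)]
2. ⊥bis P7·P0 via (28.94,6.965): [(0, 0) (30.1703, 0) (21.6914, 48) (0, 48)]  |A|=1244.6816
3. ⊥bis P7·P1 via (32.93,23.25): [(0, 0) (30.1703, 0) (24.8294, 30.2356) (4.2294, 48) (0, 48)]  |A|=1089.58
4. ⊥bis P7·P2 via (15.77,12.455): [(0, 9.7314) (0, 0) (30.1703, 0) (27.609, 14.4997)]  |A|=353.0675
5. ⊥bis P7·P3 via (22.58,21.35): [(0, 9.7314) (0, 0) (30.1703, 0) (27.609, 14.4997)]  |A|=353.0675
6. ⊥bis P7·P4 via (17.66,23.905): [(0, 9.7314) (0, 0) (30.1703, 0) (27.609, 14.4997)]  |A|=353.0675
7. ⊥bis P7·P5 via (13.68,23.52): [(0, 9.7314) (0, 0) (30.1703, 0) (27.609, 14.4997)]  |A|=353.0675
8. ⊥bis P7·P6 via (14.975,18.285): [(0, 9.7314) (0, 0) (30.1703, 0) (27.609, 14.4997)]  |A|=353.0675
9. ⊥bis P7·P8 via (20.39,9.69): [(16.2443, 12.5369) (0, 9.7314) (0, 0) (30.1703, 0) (29.5725, 3.3842)]  |A|=287.978
10. ⊥bis P7·P9 via (18.045,13.17): [(16.2443, 12.5369) (0, 9.7314) (0, 0) (30.1703, 0) (29.5725, 3.3842)]  |A|=287.978
11. canonical 5-gon: [(16.2443, 12.5369) (0, 9.7314) (0, 0) (30.1703, 0) (29.5725, 3.3842)]
12. shoelace: 287.978

Area of P7's cell: 287.9780 (5 vertices)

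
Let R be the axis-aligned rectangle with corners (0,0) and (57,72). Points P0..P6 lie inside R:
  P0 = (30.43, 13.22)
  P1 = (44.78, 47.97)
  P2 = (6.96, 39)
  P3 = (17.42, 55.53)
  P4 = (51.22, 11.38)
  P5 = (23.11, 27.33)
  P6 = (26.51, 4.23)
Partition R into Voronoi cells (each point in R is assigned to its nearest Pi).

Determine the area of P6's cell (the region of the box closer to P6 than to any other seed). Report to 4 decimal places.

1. box [0,57]×[0,72]: [(0, 0) (57, 0) (57, 72) (0, 72)]
2. ⊥bis P6·P0 via (28.47,8.725): [(0, 21.1391) (0, 0) (48.4796, 0)]  |A|=512.4069
3. ⊥bis P6·P1 via (35.645,26.1): [(0, 21.1391) (0, 0) (48.4796, 0)]  |A|=512.4069
4. ⊥bis P6·P2 via (16.735,21.615): [(8.9487, 17.237) (0, 12.2055) (0, 0) (48.4796, 0)]  |A|=472.4347
5. ⊥bis P6·P3 via (21.965,29.88): [(8.9487, 17.237) (0, 12.2055) (0, 0) (48.4796, 0)]  |A|=472.4347
6. ⊥bis P6·P4 via (38.865,7.805): [(40.0613, 3.6707) (8.9487, 17.237) (0, 12.2055) (0, 0) (41.1234, 0)]  |A|=458.9334
7. ⊥bis P6·P5 via (24.81,15.78): [(40.0613, 3.6707) (15.4498, 14.4023) (0, 12.1283) (0, 0) (41.1234, 0)]  |A|=429.2983
8. canonical 5-gon: [(40.0613, 3.6707) (15.4498, 14.4023) (0, 12.1283) (0, 0) (41.1234, 0)]
9. shoelace: 429.2983

Area of P6's cell: 429.2983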